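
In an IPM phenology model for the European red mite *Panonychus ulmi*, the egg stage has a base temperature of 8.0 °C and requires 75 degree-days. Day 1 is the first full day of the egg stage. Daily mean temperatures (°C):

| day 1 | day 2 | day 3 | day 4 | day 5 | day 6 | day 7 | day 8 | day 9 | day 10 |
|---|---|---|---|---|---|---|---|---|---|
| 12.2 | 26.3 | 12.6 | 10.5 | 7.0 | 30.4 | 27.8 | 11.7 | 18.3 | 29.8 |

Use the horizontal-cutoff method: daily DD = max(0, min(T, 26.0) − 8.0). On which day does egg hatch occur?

Daily DD above 8.0 °C (capped at 18.0): 4.2, 18.0, 4.6, 2.5, 0.0, 18.0, 18.0, 3.7, 10.3, 18.0.
Cumulative: 4.2, 22.2, 26.8, 29.3, 29.3, 47.3, 65.3, 69.0, 79.3, 97.3.
The total first reaches 75 DD on day 9.

day 9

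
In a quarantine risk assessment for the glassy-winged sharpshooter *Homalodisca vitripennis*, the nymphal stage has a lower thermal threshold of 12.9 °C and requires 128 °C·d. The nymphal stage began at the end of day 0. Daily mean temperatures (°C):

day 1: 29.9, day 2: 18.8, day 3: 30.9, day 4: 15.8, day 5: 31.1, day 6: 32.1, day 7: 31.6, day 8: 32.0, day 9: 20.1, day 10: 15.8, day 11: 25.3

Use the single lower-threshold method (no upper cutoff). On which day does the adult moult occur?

Daily DD above 12.9 °C: 17.0, 5.9, 18.0, 2.9, 18.2, 19.2, 18.7, 19.1, 7.2, 2.9, 12.4.
Cumulative: 17.0, 22.9, 40.9, 43.8, 62.0, 81.2, 99.9, 119.0, 126.2, 129.1, 141.5.
The total first reaches 128 DD on day 10.

day 10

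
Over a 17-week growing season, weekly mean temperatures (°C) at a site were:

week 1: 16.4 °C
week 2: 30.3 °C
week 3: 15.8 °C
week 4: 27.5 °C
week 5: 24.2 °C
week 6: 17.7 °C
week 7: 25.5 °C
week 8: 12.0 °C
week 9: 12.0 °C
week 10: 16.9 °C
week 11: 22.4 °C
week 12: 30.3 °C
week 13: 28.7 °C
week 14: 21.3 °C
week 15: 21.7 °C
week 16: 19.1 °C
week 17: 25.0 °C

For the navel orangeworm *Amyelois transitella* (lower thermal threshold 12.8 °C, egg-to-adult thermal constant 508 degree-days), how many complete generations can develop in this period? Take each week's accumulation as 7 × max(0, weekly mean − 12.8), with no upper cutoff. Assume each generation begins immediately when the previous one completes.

2 generations

Weekly DD (7 × max(0, T̄ − 12.8)): 25.2, 122.5, 21.0, 102.9, 79.8, 34.3, 88.9, 0.0, 0.0, 28.7, 67.2, 122.5, 111.3, 59.5, 62.3, 44.1, 85.4.
Season total = 1055.6 DD.
Complete generations = ⌊1055.6 / 508⌋ = 2.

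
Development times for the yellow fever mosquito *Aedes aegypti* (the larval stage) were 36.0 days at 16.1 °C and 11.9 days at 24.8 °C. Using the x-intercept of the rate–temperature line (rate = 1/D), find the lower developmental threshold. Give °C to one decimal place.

11.8 °C

Linear rate model ⇒ the product D·(T − T_b) is constant across temperatures.
36.0·(16.1 − T_b) = 11.9·(24.8 − T_b)
T_b = (36.0·16.1 − 11.9·24.8) / (36.0 − 11.9) = 284.48 / 24.1 = 11.804 °C ≈ 11.8 °C.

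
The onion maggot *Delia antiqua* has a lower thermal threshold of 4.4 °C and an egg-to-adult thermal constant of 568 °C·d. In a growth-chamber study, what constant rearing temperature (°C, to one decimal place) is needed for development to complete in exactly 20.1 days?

32.7 °C

Required daily accumulation = 568 / 20.1 = 28.259 DD/day.
T = T_base + 28.259 = 4.4 + 28.259 = 32.659 ≈ 32.7 °C.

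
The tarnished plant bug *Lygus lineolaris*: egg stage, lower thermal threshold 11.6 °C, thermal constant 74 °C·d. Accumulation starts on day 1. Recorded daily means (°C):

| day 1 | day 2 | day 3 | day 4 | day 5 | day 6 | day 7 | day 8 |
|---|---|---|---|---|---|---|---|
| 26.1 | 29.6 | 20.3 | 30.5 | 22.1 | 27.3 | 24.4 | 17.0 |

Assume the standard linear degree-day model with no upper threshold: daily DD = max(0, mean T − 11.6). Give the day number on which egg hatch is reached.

Daily DD above 11.6 °C: 14.5, 18.0, 8.7, 18.9, 10.5, 15.7, 12.8, 5.4.
Cumulative: 14.5, 32.5, 41.2, 60.1, 70.6, 86.3, 99.1, 104.5.
The total first reaches 74 DD on day 6.

day 6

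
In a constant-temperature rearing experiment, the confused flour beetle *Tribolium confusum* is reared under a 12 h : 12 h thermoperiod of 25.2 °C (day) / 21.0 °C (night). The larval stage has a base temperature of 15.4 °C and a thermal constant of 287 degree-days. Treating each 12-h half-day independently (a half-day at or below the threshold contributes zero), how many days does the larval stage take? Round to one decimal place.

Day half: max(0, 25.2 − 15.4) × 0.5 = 9.8 × 0.5 = 4.90 DD.
Night half: max(0, 21.0 − 15.4) × 0.5 = 5.6 × 0.5 = 2.80 DD.
Per 24 h: 7.70 DD/day.
Duration = 287 / 7.70 = 37.273 ≈ 37.3 days.

37.3 days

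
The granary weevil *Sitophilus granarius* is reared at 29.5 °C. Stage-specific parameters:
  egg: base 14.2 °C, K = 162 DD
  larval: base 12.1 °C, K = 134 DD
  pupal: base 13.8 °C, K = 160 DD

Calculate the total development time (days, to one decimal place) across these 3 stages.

28.5 days

egg: 162 / (29.5 − 14.2) = 162 / 15.3 = 10.588 d.
larval: 134 / (29.5 − 12.1) = 134 / 17.4 = 7.701 d.
pupal: 160 / (29.5 − 13.8) = 160 / 15.7 = 10.191 d.
Sum = 28.480 ≈ 28.5 days.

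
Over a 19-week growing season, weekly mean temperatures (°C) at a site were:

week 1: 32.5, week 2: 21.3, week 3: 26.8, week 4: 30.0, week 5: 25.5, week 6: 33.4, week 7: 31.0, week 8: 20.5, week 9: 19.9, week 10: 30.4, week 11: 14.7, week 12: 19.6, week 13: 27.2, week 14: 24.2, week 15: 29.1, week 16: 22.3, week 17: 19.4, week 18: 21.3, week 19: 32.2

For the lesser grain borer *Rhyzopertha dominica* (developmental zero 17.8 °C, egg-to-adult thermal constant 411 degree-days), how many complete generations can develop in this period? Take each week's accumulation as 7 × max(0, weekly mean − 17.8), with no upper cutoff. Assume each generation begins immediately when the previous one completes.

Weekly DD (7 × max(0, T̄ − 17.8)): 102.9, 24.5, 63.0, 85.4, 53.9, 109.2, 92.4, 18.9, 14.7, 88.2, 0.0, 12.6, 65.8, 44.8, 79.1, 31.5, 11.2, 24.5, 100.8.
Season total = 1023.4 DD.
Complete generations = ⌊1023.4 / 411⌋ = 2.

2 generations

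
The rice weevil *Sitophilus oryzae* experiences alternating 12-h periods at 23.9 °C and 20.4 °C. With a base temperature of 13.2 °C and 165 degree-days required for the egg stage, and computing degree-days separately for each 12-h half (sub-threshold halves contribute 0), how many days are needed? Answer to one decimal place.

18.4 days

Day half: max(0, 23.9 − 13.2) × 0.5 = 10.7 × 0.5 = 5.35 DD.
Night half: max(0, 20.4 − 13.2) × 0.5 = 7.2 × 0.5 = 3.60 DD.
Per 24 h: 8.95 DD/day.
Duration = 165 / 8.95 = 18.436 ≈ 18.4 days.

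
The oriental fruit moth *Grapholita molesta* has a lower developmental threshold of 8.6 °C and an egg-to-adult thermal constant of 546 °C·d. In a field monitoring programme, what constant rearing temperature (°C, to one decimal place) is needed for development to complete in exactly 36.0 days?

Required daily accumulation = 546 / 36.0 = 15.167 DD/day.
T = T_base + 15.167 = 8.6 + 15.167 = 23.767 ≈ 23.8 °C.

23.8 °C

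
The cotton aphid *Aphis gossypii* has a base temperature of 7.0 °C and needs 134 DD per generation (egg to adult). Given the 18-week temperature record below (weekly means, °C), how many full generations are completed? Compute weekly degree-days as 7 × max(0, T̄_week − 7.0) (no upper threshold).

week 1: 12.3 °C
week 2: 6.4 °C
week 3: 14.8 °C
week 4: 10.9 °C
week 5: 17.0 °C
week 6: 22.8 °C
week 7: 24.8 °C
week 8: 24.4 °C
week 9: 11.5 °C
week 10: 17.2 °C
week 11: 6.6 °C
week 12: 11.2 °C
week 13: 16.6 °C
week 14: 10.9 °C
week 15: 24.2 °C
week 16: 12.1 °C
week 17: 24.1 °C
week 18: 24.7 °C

Weekly DD (7 × max(0, T̄ − 7.0)): 37.1, 0.0, 54.6, 27.3, 70.0, 110.6, 124.6, 121.8, 31.5, 71.4, 0.0, 29.4, 67.2, 27.3, 120.4, 35.7, 119.7, 123.9.
Season total = 1172.5 DD.
Complete generations = ⌊1172.5 / 134⌋ = 8.

8 generations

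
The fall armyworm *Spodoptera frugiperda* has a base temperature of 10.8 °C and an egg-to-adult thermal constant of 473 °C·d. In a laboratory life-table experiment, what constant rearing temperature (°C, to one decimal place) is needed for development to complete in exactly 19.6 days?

Required daily accumulation = 473 / 19.6 = 24.133 DD/day.
T = T_base + 24.133 = 10.8 + 24.133 = 34.933 ≈ 34.9 °C.

34.9 °C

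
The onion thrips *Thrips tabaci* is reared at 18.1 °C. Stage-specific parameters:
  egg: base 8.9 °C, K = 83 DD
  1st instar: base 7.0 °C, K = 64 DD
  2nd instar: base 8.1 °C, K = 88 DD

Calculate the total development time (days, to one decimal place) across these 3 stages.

23.6 days

egg: 83 / (18.1 − 8.9) = 83 / 9.2 = 9.022 d.
1st instar: 64 / (18.1 − 7.0) = 64 / 11.1 = 5.766 d.
2nd instar: 88 / (18.1 − 8.1) = 88 / 10.0 = 8.800 d.
Sum = 23.588 ≈ 23.6 days.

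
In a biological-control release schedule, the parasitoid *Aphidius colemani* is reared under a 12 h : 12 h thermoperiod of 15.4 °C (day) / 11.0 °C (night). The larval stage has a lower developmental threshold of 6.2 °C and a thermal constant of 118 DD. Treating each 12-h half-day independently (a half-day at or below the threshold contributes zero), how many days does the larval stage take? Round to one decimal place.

Day half: max(0, 15.4 − 6.2) × 0.5 = 9.2 × 0.5 = 4.60 DD.
Night half: max(0, 11.0 − 6.2) × 0.5 = 4.8 × 0.5 = 2.40 DD.
Per 24 h: 7.00 DD/day.
Duration = 118 / 7.00 = 16.857 ≈ 16.9 days.

16.9 days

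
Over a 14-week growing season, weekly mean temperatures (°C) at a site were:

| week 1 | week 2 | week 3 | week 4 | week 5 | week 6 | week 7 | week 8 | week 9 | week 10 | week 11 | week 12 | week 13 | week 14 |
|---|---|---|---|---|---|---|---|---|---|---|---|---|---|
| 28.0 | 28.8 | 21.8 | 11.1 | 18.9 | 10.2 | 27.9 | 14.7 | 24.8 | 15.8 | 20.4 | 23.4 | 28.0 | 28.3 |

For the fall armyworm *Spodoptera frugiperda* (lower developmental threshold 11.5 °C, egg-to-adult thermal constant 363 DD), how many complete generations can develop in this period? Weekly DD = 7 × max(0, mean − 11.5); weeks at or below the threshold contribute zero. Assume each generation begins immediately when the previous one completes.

2 generations

Weekly DD (7 × max(0, T̄ − 11.5)): 115.5, 121.1, 72.1, 0.0, 51.8, 0.0, 114.8, 22.4, 93.1, 30.1, 62.3, 83.3, 115.5, 117.6.
Season total = 999.6 DD.
Complete generations = ⌊999.6 / 363⌋ = 2.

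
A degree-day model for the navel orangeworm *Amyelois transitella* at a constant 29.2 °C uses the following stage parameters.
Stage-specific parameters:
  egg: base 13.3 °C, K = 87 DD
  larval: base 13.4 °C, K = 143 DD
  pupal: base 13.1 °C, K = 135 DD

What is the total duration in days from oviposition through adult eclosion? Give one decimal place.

egg: 87 / (29.2 − 13.3) = 87 / 15.9 = 5.472 d.
larval: 143 / (29.2 − 13.4) = 143 / 15.8 = 9.051 d.
pupal: 135 / (29.2 − 13.1) = 135 / 16.1 = 8.385 d.
Sum = 22.907 ≈ 22.9 days.

22.9 days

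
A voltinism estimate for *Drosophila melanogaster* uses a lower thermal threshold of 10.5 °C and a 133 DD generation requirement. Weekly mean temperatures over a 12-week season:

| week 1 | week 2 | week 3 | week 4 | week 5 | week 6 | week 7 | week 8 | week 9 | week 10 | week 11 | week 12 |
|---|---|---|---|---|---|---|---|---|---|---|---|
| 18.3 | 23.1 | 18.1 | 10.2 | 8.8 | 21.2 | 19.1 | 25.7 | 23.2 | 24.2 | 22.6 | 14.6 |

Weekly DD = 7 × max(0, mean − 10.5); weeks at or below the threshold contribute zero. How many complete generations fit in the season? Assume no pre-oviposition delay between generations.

5 generations

Weekly DD (7 × max(0, T̄ − 10.5)): 54.6, 88.2, 53.2, 0.0, 0.0, 74.9, 60.2, 106.4, 88.9, 95.9, 84.7, 28.7.
Season total = 735.7 DD.
Complete generations = ⌊735.7 / 133⌋ = 5.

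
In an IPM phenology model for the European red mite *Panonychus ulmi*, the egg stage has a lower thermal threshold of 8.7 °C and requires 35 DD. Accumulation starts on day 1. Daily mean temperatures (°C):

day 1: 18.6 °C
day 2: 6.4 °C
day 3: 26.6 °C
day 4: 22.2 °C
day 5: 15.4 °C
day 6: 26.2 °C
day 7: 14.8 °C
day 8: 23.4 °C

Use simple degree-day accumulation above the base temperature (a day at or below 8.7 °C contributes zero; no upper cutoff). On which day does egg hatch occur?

Daily DD above 8.7 °C: 9.9, 0.0, 17.9, 13.5, 6.7, 17.5, 6.1, 14.7.
Cumulative: 9.9, 9.9, 27.8, 41.3, 48.0, 65.5, 71.6, 86.3.
The total first reaches 35 DD on day 4.

day 4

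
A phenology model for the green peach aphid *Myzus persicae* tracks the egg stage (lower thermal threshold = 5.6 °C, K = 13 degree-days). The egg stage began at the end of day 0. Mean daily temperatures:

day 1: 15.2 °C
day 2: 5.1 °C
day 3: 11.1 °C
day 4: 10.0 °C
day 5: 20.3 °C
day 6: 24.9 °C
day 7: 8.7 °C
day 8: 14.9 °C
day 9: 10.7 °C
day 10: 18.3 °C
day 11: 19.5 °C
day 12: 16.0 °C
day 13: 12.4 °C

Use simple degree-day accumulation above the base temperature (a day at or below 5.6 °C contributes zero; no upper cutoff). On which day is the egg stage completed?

day 3

Daily DD above 5.6 °C: 9.6, 0.0, 5.5, 4.4, 14.7, 19.3, 3.1, 9.3, 5.1, 12.7, 13.9, 10.4, 6.8.
Cumulative: 9.6, 9.6, 15.1, 19.5, 34.2, 53.5, 56.6, 65.9, 71.0, 83.7, 97.6, 108.0, 114.8.
The total first reaches 13 DD on day 3.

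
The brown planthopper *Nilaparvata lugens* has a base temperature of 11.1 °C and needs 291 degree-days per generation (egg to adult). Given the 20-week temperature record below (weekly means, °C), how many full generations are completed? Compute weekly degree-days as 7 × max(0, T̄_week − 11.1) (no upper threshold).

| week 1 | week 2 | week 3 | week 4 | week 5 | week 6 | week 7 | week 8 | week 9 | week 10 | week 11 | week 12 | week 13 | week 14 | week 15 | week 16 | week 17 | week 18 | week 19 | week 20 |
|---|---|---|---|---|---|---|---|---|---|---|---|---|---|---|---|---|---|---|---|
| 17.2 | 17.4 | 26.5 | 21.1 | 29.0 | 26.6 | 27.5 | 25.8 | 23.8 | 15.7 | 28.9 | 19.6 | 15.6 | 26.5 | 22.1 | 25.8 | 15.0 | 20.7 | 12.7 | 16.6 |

5 generations

Weekly DD (7 × max(0, T̄ − 11.1)): 42.7, 44.1, 107.8, 70.0, 125.3, 108.5, 114.8, 102.9, 88.9, 32.2, 124.6, 59.5, 31.5, 107.8, 77.0, 102.9, 27.3, 67.2, 11.2, 38.5.
Season total = 1484.7 DD.
Complete generations = ⌊1484.7 / 291⌋ = 5.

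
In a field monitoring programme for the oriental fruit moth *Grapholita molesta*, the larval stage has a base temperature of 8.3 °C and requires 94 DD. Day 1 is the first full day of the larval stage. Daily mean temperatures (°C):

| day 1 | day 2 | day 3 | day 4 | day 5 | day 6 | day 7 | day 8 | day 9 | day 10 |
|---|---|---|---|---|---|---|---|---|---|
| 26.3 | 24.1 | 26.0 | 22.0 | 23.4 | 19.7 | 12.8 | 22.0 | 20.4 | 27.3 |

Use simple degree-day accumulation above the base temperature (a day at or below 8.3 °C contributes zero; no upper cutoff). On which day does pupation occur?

Daily DD above 8.3 °C: 18.0, 15.8, 17.7, 13.7, 15.1, 11.4, 4.5, 13.7, 12.1, 19.0.
Cumulative: 18.0, 33.8, 51.5, 65.2, 80.3, 91.7, 96.2, 109.9, 122.0, 141.0.
The total first reaches 94 DD on day 7.

day 7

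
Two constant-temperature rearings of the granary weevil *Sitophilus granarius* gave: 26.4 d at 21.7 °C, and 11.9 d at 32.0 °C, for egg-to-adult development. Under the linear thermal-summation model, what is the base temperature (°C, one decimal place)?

13.2 °C

Linear rate model ⇒ the product D·(T − T_b) is constant across temperatures.
26.4·(21.7 − T_b) = 11.9·(32.0 − T_b)
T_b = (26.4·21.7 − 11.9·32.0) / (26.4 − 11.9) = 192.08 / 14.5 = 13.247 °C ≈ 13.2 °C.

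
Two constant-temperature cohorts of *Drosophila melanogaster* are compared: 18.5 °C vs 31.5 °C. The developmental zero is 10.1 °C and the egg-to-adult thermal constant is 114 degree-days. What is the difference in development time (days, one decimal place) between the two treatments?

At 18.5 °C: 114 / (18.5 − 10.1) = 114 / 8.4 = 13.571 d.
At 31.5 °C: 114 / (31.5 − 10.1) = 114 / 21.4 = 5.327 d.
Difference = |13.571 − 5.327| = 8.244 ≈ 8.2 days.

8.2 days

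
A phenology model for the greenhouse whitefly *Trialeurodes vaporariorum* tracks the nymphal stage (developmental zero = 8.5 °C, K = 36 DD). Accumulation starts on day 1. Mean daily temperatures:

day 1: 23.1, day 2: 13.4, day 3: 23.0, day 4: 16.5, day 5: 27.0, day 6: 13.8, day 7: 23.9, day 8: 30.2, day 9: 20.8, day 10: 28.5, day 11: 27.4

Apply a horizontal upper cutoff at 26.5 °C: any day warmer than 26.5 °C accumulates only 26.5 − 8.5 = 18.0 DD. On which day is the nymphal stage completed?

Daily DD above 8.5 °C (capped at 18.0): 14.6, 4.9, 14.5, 8.0, 18.0, 5.3, 15.4, 18.0, 12.3, 18.0, 18.0.
Cumulative: 14.6, 19.5, 34.0, 42.0, 60.0, 65.3, 80.7, 98.7, 111.0, 129.0, 147.0.
The total first reaches 36 DD on day 4.

day 4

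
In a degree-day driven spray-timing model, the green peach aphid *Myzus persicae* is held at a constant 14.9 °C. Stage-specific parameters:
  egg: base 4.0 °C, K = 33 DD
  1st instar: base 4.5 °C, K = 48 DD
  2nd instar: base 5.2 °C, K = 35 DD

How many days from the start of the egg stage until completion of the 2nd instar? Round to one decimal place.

11.3 days

egg: 33 / (14.9 − 4.0) = 33 / 10.9 = 3.028 d.
1st instar: 48 / (14.9 − 4.5) = 48 / 10.4 = 4.615 d.
2nd instar: 35 / (14.9 − 5.2) = 35 / 9.7 = 3.608 d.
Sum = 11.251 ≈ 11.3 days.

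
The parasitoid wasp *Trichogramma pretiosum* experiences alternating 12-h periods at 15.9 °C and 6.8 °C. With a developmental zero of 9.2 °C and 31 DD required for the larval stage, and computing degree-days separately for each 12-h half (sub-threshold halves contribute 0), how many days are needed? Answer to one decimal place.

9.3 days

Day half: max(0, 15.9 − 9.2) × 0.5 = 6.7 × 0.5 = 3.35 DD.
Night half: max(0, 6.8 − 9.2) × 0.5 = 0.0 × 0.5 = 0.00 DD.
Per 24 h: 3.35 DD/day.
Duration = 31 / 3.35 = 9.254 ≈ 9.3 days.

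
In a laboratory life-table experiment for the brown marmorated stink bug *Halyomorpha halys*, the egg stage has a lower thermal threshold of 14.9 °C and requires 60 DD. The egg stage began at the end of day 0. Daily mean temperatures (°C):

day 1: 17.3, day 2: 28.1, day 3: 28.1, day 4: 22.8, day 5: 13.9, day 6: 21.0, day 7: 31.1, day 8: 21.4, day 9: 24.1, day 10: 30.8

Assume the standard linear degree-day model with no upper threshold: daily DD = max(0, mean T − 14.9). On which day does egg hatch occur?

day 8

Daily DD above 14.9 °C: 2.4, 13.2, 13.2, 7.9, 0.0, 6.1, 16.2, 6.5, 9.2, 15.9.
Cumulative: 2.4, 15.6, 28.8, 36.7, 36.7, 42.8, 59.0, 65.5, 74.7, 90.6.
The total first reaches 60 DD on day 8.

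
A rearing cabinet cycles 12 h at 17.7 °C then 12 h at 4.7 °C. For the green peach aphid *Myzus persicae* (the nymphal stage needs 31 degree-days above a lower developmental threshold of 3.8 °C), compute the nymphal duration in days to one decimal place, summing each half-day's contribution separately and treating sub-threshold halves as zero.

Day half: max(0, 17.7 − 3.8) × 0.5 = 13.9 × 0.5 = 6.95 DD.
Night half: max(0, 4.7 − 3.8) × 0.5 = 0.9 × 0.5 = 0.45 DD.
Per 24 h: 7.40 DD/day.
Duration = 31 / 7.40 = 4.189 ≈ 4.2 days.

4.2 days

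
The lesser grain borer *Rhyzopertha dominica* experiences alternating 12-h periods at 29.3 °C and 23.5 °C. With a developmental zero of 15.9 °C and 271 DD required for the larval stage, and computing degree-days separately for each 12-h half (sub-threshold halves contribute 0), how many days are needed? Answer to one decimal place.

25.8 days

Day half: max(0, 29.3 − 15.9) × 0.5 = 13.4 × 0.5 = 6.70 DD.
Night half: max(0, 23.5 − 15.9) × 0.5 = 7.6 × 0.5 = 3.80 DD.
Per 24 h: 10.50 DD/day.
Duration = 271 / 10.50 = 25.810 ≈ 25.8 days.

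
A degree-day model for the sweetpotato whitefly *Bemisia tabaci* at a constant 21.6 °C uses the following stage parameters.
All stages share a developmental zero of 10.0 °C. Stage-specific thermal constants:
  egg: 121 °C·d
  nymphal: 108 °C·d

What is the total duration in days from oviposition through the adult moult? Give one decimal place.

Daily accumulation at 21.6 °C = 21.6 − 10.0 = 11.6 DD/day.
Total K = 121 + 108 = 229 DD.
Total duration = 229 / 11.6 = 19.741 ≈ 19.7 days.

19.7 days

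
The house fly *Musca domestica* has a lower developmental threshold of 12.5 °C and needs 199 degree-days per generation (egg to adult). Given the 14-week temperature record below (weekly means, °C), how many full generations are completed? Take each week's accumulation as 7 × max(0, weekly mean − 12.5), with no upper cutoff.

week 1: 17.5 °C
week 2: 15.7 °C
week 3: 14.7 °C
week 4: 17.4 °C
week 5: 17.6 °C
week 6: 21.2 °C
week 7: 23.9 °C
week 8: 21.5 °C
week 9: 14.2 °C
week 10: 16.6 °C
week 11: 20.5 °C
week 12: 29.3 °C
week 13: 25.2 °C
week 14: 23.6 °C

3 generations

Weekly DD (7 × max(0, T̄ − 12.5)): 35.0, 22.4, 15.4, 34.3, 35.7, 60.9, 79.8, 63.0, 11.9, 28.7, 56.0, 117.6, 88.9, 77.7.
Season total = 727.3 DD.
Complete generations = ⌊727.3 / 199⌋ = 3.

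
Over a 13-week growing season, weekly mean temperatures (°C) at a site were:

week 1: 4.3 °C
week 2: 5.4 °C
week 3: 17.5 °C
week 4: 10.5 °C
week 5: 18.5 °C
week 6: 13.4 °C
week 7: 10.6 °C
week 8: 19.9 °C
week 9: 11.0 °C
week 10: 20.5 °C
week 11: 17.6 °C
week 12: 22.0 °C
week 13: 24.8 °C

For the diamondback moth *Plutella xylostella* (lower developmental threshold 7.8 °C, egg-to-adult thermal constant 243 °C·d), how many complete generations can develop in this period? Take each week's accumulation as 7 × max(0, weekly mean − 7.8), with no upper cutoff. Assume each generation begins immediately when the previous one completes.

Weekly DD (7 × max(0, T̄ − 7.8)): 0.0, 0.0, 67.9, 18.9, 74.9, 39.2, 19.6, 84.7, 22.4, 88.9, 68.6, 99.4, 119.0.
Season total = 703.5 DD.
Complete generations = ⌊703.5 / 243⌋ = 2.

2 generations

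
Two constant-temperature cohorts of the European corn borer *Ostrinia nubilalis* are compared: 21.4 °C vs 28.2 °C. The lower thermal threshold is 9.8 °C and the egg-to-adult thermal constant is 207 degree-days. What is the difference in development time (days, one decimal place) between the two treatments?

6.6 days

At 21.4 °C: 207 / (21.4 − 9.8) = 207 / 11.6 = 17.845 d.
At 28.2 °C: 207 / (28.2 − 9.8) = 207 / 18.4 = 11.250 d.
Difference = |17.845 − 11.250| = 6.595 ≈ 6.6 days.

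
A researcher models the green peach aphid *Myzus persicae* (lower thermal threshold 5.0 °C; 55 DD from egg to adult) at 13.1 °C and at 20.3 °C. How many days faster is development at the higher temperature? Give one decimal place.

At 13.1 °C: 55 / (13.1 − 5.0) = 55 / 8.1 = 6.790 d.
At 20.3 °C: 55 / (20.3 − 5.0) = 55 / 15.3 = 3.595 d.
Difference = |6.790 − 3.595| = 3.195 ≈ 3.2 days.

3.2 days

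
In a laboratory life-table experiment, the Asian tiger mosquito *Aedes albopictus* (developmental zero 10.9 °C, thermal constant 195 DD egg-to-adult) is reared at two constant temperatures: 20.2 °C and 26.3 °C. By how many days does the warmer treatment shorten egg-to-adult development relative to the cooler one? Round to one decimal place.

8.3 days

At 20.2 °C: 195 / (20.2 − 10.9) = 195 / 9.3 = 20.968 d.
At 26.3 °C: 195 / (26.3 − 10.9) = 195 / 15.4 = 12.662 d.
Difference = |20.968 − 12.662| = 8.305 ≈ 8.3 days.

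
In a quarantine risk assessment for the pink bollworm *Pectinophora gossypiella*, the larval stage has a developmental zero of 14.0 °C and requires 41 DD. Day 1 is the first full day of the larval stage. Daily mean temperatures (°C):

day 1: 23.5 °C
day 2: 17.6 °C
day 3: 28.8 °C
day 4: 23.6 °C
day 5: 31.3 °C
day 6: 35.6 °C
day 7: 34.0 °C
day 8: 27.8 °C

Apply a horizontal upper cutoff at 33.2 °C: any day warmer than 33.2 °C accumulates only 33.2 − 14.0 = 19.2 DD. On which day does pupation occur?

Daily DD above 14.0 °C (capped at 19.2): 9.5, 3.6, 14.8, 9.6, 17.3, 19.2, 19.2, 13.8.
Cumulative: 9.5, 13.1, 27.9, 37.5, 54.8, 74.0, 93.2, 107.0.
The total first reaches 41 DD on day 5.

day 5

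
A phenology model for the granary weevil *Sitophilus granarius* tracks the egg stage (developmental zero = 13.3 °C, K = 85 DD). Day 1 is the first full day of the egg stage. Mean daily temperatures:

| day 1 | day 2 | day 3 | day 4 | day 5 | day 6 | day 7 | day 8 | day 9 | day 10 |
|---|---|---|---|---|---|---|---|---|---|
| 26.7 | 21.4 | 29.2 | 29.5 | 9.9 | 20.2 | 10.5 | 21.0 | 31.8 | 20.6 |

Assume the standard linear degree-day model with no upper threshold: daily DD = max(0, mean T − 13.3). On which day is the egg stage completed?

day 9

Daily DD above 13.3 °C: 13.4, 8.1, 15.9, 16.2, 0.0, 6.9, 0.0, 7.7, 18.5, 7.3.
Cumulative: 13.4, 21.5, 37.4, 53.6, 53.6, 60.5, 60.5, 68.2, 86.7, 94.0.
The total first reaches 85 DD on day 9.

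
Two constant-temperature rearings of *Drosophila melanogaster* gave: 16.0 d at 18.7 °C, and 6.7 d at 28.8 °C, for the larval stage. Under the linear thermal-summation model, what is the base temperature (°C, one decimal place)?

Linear rate model ⇒ the product D·(T − T_b) is constant across temperatures.
16.0·(18.7 − T_b) = 6.7·(28.8 − T_b)
T_b = (16.0·18.7 − 6.7·28.8) / (16.0 − 6.7) = 106.24 / 9.3 = 11.424 °C ≈ 11.4 °C.

11.4 °C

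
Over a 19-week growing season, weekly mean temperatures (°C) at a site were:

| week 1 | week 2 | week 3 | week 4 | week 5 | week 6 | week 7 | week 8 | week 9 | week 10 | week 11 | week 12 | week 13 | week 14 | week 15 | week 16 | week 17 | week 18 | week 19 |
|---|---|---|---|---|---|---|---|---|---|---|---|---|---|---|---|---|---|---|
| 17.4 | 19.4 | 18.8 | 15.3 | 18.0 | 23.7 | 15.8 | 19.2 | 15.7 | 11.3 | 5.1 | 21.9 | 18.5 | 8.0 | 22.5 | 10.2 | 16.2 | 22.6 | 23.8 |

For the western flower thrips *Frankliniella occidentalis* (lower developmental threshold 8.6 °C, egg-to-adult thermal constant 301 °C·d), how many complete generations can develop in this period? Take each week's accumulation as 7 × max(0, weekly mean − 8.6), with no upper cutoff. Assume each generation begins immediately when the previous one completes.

3 generations

Weekly DD (7 × max(0, T̄ − 8.6)): 61.6, 75.6, 71.4, 46.9, 65.8, 105.7, 50.4, 74.2, 49.7, 18.9, 0.0, 93.1, 69.3, 0.0, 97.3, 11.2, 53.2, 98.0, 106.4.
Season total = 1148.7 DD.
Complete generations = ⌊1148.7 / 301⌋ = 3.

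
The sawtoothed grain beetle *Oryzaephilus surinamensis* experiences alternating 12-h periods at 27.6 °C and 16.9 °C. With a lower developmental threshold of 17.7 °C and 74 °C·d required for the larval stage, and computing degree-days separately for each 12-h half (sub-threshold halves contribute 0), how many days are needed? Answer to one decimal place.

14.9 days

Day half: max(0, 27.6 − 17.7) × 0.5 = 9.9 × 0.5 = 4.95 DD.
Night half: max(0, 16.9 − 17.7) × 0.5 = 0.0 × 0.5 = 0.00 DD.
Per 24 h: 4.95 DD/day.
Duration = 74 / 4.95 = 14.949 ≈ 14.9 days.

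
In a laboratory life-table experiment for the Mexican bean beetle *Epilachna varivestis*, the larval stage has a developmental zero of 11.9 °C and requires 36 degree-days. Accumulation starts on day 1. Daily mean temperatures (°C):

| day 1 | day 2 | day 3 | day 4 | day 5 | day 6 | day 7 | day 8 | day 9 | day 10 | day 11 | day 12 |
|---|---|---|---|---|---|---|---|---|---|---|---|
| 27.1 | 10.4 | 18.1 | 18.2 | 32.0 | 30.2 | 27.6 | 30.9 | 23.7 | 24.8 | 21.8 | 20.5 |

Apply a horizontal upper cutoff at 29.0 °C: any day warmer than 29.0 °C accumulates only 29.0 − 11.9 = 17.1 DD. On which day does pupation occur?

day 5

Daily DD above 11.9 °C (capped at 17.1): 15.2, 0.0, 6.2, 6.3, 17.1, 17.1, 15.7, 17.1, 11.8, 12.9, 9.9, 8.6.
Cumulative: 15.2, 15.2, 21.4, 27.7, 44.8, 61.9, 77.6, 94.7, 106.5, 119.4, 129.3, 137.9.
The total first reaches 36 DD on day 5.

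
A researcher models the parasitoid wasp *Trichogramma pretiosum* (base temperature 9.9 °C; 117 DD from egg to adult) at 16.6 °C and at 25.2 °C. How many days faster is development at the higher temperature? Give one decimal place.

9.8 days

At 16.6 °C: 117 / (16.6 − 9.9) = 117 / 6.7 = 17.463 d.
At 25.2 °C: 117 / (25.2 − 9.9) = 117 / 15.3 = 7.647 d.
Difference = |17.463 − 7.647| = 9.816 ≈ 9.8 days.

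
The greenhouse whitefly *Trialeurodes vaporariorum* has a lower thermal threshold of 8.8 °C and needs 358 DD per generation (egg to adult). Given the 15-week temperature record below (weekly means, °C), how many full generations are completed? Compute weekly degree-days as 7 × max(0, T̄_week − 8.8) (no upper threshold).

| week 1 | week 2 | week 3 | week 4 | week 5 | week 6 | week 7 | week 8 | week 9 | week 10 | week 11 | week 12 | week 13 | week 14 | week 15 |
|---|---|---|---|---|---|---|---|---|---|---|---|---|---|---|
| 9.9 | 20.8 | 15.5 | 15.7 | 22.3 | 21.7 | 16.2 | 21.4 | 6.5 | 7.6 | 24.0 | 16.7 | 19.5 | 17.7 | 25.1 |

Weekly DD (7 × max(0, T̄ − 8.8)): 7.7, 84.0, 46.9, 48.3, 94.5, 90.3, 51.8, 88.2, 0.0, 0.0, 106.4, 55.3, 74.9, 62.3, 114.1.
Season total = 924.7 DD.
Complete generations = ⌊924.7 / 358⌋ = 2.

2 generations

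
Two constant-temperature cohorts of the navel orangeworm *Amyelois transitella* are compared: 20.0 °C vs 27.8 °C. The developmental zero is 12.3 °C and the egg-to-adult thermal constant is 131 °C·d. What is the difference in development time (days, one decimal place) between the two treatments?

8.6 days

At 20.0 °C: 131 / (20.0 − 12.3) = 131 / 7.7 = 17.013 d.
At 27.8 °C: 131 / (27.8 − 12.3) = 131 / 15.5 = 8.452 d.
Difference = |17.013 − 8.452| = 8.561 ≈ 8.6 days.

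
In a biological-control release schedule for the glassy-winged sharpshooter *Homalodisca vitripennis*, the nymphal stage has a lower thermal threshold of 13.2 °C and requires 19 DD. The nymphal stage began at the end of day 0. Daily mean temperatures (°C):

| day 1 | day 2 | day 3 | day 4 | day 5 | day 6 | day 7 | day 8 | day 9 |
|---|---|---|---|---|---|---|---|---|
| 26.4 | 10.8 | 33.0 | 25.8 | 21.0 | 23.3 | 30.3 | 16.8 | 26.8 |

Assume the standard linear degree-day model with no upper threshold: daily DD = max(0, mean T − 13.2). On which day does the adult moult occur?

day 3

Daily DD above 13.2 °C: 13.2, 0.0, 19.8, 12.6, 7.8, 10.1, 17.1, 3.6, 13.6.
Cumulative: 13.2, 13.2, 33.0, 45.6, 53.4, 63.5, 80.6, 84.2, 97.8.
The total first reaches 19 DD on day 3.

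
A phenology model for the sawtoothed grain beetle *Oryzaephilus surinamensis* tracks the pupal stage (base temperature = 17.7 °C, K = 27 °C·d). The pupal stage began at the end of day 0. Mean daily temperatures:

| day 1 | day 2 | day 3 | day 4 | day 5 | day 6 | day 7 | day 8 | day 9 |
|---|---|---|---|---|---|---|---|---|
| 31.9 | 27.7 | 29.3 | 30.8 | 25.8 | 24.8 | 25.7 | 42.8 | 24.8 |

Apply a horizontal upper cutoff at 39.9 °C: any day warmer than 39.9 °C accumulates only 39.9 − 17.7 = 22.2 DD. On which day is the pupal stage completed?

day 3

Daily DD above 17.7 °C (capped at 22.2): 14.2, 10.0, 11.6, 13.1, 8.1, 7.1, 8.0, 22.2, 7.1.
Cumulative: 14.2, 24.2, 35.8, 48.9, 57.0, 64.1, 72.1, 94.3, 101.4.
The total first reaches 27 DD on day 3.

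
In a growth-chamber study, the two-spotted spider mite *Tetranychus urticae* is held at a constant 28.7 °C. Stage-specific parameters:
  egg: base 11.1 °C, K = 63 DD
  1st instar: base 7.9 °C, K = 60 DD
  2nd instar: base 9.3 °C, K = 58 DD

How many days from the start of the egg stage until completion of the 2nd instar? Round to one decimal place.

9.5 days

egg: 63 / (28.7 − 11.1) = 63 / 17.6 = 3.580 d.
1st instar: 60 / (28.7 − 7.9) = 60 / 20.8 = 2.885 d.
2nd instar: 58 / (28.7 − 9.3) = 58 / 19.4 = 2.990 d.
Sum = 9.454 ≈ 9.5 days.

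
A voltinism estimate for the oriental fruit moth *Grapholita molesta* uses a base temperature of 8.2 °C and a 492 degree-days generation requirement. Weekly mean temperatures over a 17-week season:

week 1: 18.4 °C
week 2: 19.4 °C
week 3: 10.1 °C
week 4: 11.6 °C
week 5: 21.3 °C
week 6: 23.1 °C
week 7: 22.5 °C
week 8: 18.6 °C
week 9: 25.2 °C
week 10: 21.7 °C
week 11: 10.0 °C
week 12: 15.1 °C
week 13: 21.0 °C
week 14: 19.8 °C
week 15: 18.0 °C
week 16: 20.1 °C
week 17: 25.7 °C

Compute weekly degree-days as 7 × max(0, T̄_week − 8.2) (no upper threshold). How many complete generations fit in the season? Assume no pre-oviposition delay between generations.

Weekly DD (7 × max(0, T̄ − 8.2)): 71.4, 78.4, 13.3, 23.8, 91.7, 104.3, 100.1, 72.8, 119.0, 94.5, 12.6, 48.3, 89.6, 81.2, 68.6, 83.3, 122.5.
Season total = 1275.4 DD.
Complete generations = ⌊1275.4 / 492⌋ = 2.

2 generations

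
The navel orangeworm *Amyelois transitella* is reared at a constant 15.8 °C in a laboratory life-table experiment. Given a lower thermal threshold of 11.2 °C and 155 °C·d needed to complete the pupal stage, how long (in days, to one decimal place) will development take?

33.7 days

Daily accumulation = 15.8 − 11.2 = 4.6 DD/day.
Duration = 155 / 4.6 = 33.696 ≈ 33.7 days.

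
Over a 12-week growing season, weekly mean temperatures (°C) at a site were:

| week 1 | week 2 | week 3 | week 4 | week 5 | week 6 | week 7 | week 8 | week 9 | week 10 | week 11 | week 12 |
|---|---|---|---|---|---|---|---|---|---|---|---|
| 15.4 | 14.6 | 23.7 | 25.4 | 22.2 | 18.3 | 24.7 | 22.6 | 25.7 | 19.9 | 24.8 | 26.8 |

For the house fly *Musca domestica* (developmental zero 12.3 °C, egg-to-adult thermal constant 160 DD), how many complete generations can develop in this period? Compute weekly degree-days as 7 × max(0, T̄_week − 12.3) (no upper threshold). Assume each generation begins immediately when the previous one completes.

Weekly DD (7 × max(0, T̄ − 12.3)): 21.7, 16.1, 79.8, 91.7, 69.3, 42.0, 86.8, 72.1, 93.8, 53.2, 87.5, 101.5.
Season total = 815.5 DD.
Complete generations = ⌊815.5 / 160⌋ = 5.

5 generations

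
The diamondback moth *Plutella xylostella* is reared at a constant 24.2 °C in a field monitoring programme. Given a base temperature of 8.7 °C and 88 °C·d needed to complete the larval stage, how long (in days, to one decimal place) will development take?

Daily accumulation = 24.2 − 8.7 = 15.5 DD/day.
Duration = 88 / 15.5 = 5.677 ≈ 5.7 days.

5.7 days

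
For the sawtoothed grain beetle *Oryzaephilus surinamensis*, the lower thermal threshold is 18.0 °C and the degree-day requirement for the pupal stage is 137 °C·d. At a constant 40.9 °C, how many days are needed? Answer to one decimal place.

Daily accumulation = 40.9 − 18.0 = 22.9 DD/day.
Duration = 137 / 22.9 = 5.983 ≈ 6.0 days.

6.0 days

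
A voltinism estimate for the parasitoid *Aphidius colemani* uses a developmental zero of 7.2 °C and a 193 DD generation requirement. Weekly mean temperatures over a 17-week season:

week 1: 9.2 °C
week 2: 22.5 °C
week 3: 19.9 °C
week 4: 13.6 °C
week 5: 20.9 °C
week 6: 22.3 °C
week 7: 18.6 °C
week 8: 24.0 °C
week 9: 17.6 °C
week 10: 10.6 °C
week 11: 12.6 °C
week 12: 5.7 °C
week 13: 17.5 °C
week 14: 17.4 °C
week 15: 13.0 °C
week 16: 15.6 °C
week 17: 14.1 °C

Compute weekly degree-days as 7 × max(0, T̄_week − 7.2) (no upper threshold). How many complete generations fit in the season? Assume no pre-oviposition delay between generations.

Weekly DD (7 × max(0, T̄ − 7.2)): 14.0, 107.1, 88.9, 44.8, 95.9, 105.7, 79.8, 117.6, 72.8, 23.8, 37.8, 0.0, 72.1, 71.4, 40.6, 58.8, 48.3.
Season total = 1079.4 DD.
Complete generations = ⌊1079.4 / 193⌋ = 5.

5 generations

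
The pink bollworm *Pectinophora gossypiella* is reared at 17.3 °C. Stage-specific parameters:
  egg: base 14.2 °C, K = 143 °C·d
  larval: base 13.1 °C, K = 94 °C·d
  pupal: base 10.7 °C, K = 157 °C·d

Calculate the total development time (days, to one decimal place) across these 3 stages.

92.3 days

egg: 143 / (17.3 − 14.2) = 143 / 3.1 = 46.129 d.
larval: 94 / (17.3 − 13.1) = 94 / 4.2 = 22.381 d.
pupal: 157 / (17.3 − 10.7) = 157 / 6.6 = 23.788 d.
Sum = 92.298 ≈ 92.3 days.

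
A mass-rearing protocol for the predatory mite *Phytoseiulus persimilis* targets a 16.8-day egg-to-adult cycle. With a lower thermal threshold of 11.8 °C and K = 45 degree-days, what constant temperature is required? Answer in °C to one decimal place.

Required daily accumulation = 45 / 16.8 = 2.679 DD/day.
T = T_base + 2.679 = 11.8 + 2.679 = 14.479 ≈ 14.5 °C.

14.5 °C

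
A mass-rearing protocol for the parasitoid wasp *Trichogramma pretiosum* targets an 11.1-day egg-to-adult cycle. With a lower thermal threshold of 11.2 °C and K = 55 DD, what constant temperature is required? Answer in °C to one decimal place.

Required daily accumulation = 55 / 11.1 = 4.955 DD/day.
T = T_base + 4.955 = 11.2 + 4.955 = 16.155 ≈ 16.2 °C.

16.2 °C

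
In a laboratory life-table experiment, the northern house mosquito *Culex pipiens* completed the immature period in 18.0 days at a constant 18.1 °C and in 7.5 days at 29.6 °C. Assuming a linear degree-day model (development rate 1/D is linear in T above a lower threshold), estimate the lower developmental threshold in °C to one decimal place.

Under the model K = D·(T − T_b), so D₁·(T₁ − T_b) = D₂·(T₂ − T_b).
18.0·(18.1 − T_b) = 7.5·(29.6 − T_b)
T_b = (18.0·18.1 − 7.5·29.6) / (18.0 − 7.5) = 103.80 / 10.5 = 9.886 °C ≈ 9.9 °C.

9.9 °C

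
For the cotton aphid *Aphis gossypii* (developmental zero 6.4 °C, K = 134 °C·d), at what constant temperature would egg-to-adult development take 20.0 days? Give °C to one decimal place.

Required daily accumulation = 134 / 20.0 = 6.700 DD/day.
T = T_base + 6.700 = 6.4 + 6.700 = 13.100 ≈ 13.1 °C.

13.1 °C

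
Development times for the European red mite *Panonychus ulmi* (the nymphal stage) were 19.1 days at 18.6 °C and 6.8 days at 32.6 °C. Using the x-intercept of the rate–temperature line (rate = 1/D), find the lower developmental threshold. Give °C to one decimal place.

Linear rate model ⇒ the product D·(T − T_b) is constant across temperatures.
19.1·(18.6 − T_b) = 6.8·(32.6 − T_b)
T_b = (19.1·18.6 − 6.8·32.6) / (19.1 − 6.8) = 133.58 / 12.3 = 10.860 °C ≈ 10.9 °C.

10.9 °C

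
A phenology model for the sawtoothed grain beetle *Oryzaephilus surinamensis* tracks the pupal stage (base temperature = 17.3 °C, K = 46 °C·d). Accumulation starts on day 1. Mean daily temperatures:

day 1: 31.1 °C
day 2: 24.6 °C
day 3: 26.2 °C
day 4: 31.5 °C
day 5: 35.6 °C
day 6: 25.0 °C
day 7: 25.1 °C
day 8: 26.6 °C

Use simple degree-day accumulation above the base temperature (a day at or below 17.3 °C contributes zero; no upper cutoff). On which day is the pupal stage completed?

day 5

Daily DD above 17.3 °C: 13.8, 7.3, 8.9, 14.2, 18.3, 7.7, 7.8, 9.3.
Cumulative: 13.8, 21.1, 30.0, 44.2, 62.5, 70.2, 78.0, 87.3.
The total first reaches 46 DD on day 5.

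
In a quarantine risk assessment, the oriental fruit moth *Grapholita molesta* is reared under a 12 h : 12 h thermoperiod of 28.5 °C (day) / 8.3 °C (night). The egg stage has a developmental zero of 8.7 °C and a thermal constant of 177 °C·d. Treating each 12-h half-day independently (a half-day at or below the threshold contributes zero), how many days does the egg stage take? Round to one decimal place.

Day half: max(0, 28.5 − 8.7) × 0.5 = 19.8 × 0.5 = 9.90 DD.
Night half: max(0, 8.3 − 8.7) × 0.5 = 0.0 × 0.5 = 0.00 DD.
Per 24 h: 9.90 DD/day.
Duration = 177 / 9.90 = 17.879 ≈ 17.9 days.

17.9 days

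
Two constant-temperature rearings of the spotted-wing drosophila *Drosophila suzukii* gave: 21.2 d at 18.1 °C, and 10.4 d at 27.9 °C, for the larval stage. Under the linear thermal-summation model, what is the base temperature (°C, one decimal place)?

8.7 °C

Equal thermal constants: D₁(T₁ − T_b) = D₂(T₂ − T_b).
21.2·(18.1 − T_b) = 10.4·(27.9 − T_b)
T_b = (21.2·18.1 − 10.4·27.9) / (21.2 − 10.4) = 93.56 / 10.8 = 8.663 °C ≈ 8.7 °C.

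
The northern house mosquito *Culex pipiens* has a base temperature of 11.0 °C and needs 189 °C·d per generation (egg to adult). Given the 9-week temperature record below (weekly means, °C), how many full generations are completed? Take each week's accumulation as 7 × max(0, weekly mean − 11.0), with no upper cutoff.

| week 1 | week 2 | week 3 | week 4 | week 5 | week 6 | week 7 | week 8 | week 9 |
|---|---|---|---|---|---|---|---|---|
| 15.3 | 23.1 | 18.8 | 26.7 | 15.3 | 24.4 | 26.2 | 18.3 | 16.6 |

Weekly DD (7 × max(0, T̄ − 11.0)): 30.1, 84.7, 54.6, 109.9, 30.1, 93.8, 106.4, 51.1, 39.2.
Season total = 599.9 DD.
Complete generations = ⌊599.9 / 189⌋ = 3.

3 generations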